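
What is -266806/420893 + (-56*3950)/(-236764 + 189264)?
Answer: 804282466/199924175 ≈ 4.0229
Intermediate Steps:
-266806/420893 + (-56*3950)/(-236764 + 189264) = -266806*1/420893 - 221200/(-47500) = -266806/420893 - 221200*(-1/47500) = -266806/420893 + 2212/475 = 804282466/199924175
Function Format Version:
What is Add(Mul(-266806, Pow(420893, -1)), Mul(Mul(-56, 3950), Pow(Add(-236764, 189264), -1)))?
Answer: Rational(804282466, 199924175) ≈ 4.0229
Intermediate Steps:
Add(Mul(-266806, Pow(420893, -1)), Mul(Mul(-56, 3950), Pow(Add(-236764, 189264), -1))) = Add(Mul(-266806, Rational(1, 420893)), Mul(-221200, Pow(-47500, -1))) = Add(Rational(-266806, 420893), Mul(-221200, Rational(-1, 47500))) = Add(Rational(-266806, 420893), Rational(2212, 475)) = Rational(804282466, 199924175)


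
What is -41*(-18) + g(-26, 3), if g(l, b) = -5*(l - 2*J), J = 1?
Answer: 878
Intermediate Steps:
g(l, b) = 10 - 5*l (g(l, b) = -5*(l - 2*1) = -5*(l - 2) = -5*(-2 + l) = 10 - 5*l)
-41*(-18) + g(-26, 3) = -41*(-18) + (10 - 5*(-26)) = 738 + (10 + 130) = 738 + 140 = 878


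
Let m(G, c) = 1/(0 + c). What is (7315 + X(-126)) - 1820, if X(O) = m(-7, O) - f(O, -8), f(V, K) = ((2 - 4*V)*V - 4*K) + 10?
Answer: 8720333/126 ≈ 69209.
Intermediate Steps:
f(V, K) = 10 - 4*K + V*(2 - 4*V) (f(V, K) = (V*(2 - 4*V) - 4*K) + 10 = (-4*K + V*(2 - 4*V)) + 10 = 10 - 4*K + V*(2 - 4*V))
m(G, c) = 1/c
X(O) = -42 + 1/O - 2*O + 4*O² (X(O) = 1/O - (10 - 4*(-8) - 4*O² + 2*O) = 1/O - (10 + 32 - 4*O² + 2*O) = 1/O - (42 - 4*O² + 2*O) = 1/O + (-42 - 2*O + 4*O²) = -42 + 1/O - 2*O + 4*O²)
(7315 + X(-126)) - 1820 = (7315 + (-42 + 1/(-126) - 2*(-126) + 4*(-126)²)) - 1820 = (7315 + (-42 - 1/126 + 252 + 4*15876)) - 1820 = (7315 + (-42 - 1/126 + 252 + 63504)) - 1820 = (7315 + 8027963/126) - 1820 = 8949653/126 - 1820 = 8720333/126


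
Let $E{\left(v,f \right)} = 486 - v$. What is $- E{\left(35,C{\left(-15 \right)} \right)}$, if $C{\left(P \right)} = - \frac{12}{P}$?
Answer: $-451$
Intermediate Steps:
$- E{\left(35,C{\left(-15 \right)} \right)} = - (486 - 35) = \left(-1\right) 451 = -451$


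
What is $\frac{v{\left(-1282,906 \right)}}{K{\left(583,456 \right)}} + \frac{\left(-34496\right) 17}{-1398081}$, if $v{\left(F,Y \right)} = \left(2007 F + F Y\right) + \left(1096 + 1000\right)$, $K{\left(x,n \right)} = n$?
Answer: $- \frac{869648028163}{106254156} \approx -8184.6$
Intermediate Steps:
$v{\left(F,Y \right)} = 2096 + 2007 F + F Y$ ($v{\left(F,Y \right)} = \left(2007 F + F Y\right) + 2096 = 2096 + 2007 F + F Y$)
$\frac{v{\left(-1282,906 \right)}}{K{\left(583,456 \right)}} + \frac{\left(-34496\right) 17}{-1398081} = \frac{2096 + 2007 \left(-1282\right) - 1161492}{456} + \frac{\left(-34496\right) 17}{-1398081} = \left(2096 - 2572974 - 1161492\right) \frac{1}{456} - - \frac{586432}{1398081} = \left(-3732370\right) \frac{1}{456} + \frac{586432}{1398081} = - \frac{1866185}{228} + \frac{586432}{1398081} = - \frac{869648028163}{106254156}$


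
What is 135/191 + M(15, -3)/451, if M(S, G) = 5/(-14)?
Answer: 851435/1205974 ≈ 0.70601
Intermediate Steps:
M(S, G) = -5/14 (M(S, G) = 5*(-1/14) = -5/14)
135/191 + M(15, -3)/451 = 135/191 - 5/14/451 = 135*(1/191) - 5/14*1/451 = 135/191 - 5/6314 = 851435/1205974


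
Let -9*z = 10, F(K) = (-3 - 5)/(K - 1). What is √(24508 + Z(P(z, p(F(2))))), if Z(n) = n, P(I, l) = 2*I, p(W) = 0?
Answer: 2*√55138/3 ≈ 156.54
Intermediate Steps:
F(K) = -8/(-1 + K)
z = -10/9 (z = -⅑*10 = -10/9 ≈ -1.1111)
√(24508 + Z(P(z, p(F(2))))) = √(24508 + 2*(-10/9)) = √(24508 - 20/9) = √(220552/9) = 2*√55138/3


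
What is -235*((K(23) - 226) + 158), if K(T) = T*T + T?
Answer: -113740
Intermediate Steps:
K(T) = T + T² (K(T) = T² + T = T + T²)
-235*((K(23) - 226) + 158) = -235*((23*(1 + 23) - 226) + 158) = -235*((23*24 - 226) + 158) = -235*((552 - 226) + 158) = -235*(326 + 158) = -235*484 = -1*113740 = -113740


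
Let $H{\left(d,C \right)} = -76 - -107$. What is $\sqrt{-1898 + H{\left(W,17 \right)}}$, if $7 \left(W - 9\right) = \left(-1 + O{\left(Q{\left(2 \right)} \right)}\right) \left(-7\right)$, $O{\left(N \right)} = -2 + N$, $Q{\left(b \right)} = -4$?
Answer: $i \sqrt{1867} \approx 43.209 i$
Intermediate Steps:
$W = 16$ ($W = 9 + \frac{\left(-1 - 6\right) \left(-7\right)}{7} = 9 + \frac{\left(-7\right) \left(-7\right)}{7} = 9 + \frac{1}{7} \cdot 49 = 9 + 7 = 16$)
$H{\left(d,C \right)} = 31$ ($H{\left(d,C \right)} = -76 + 107 = 31$)
$\sqrt{-1898 + H{\left(W,17 \right)}} = \sqrt{-1898 + 31} = \sqrt{-1867} = i \sqrt{1867}$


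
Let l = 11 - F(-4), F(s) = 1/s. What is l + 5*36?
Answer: 765/4 ≈ 191.25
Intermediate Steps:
F(s) = 1/s
l = 45/4 (l = 11 - 1/(-4) = 11 - 1*(-¼) = 11 + ¼ = 45/4 ≈ 11.250)
l + 5*36 = 45/4 + 5*36 = 45/4 + 180 = 765/4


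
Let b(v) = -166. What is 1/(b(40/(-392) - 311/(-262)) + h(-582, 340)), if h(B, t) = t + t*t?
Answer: 1/115774 ≈ 8.6375e-6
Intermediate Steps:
h(B, t) = t + t**2
1/(b(40/(-392) - 311/(-262)) + h(-582, 340)) = 1/(-166 + 340*(1 + 340)) = 1/(-166 + 340*341) = 1/(-166 + 115940) = 1/115774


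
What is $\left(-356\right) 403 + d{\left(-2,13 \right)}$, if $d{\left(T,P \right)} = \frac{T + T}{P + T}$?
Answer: $- \frac{1578152}{11} \approx -1.4347 \cdot 10^{5}$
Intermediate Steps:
$d{\left(T,P \right)} = \frac{2 T}{P + T}$
$\left(-356\right) 403 + d{\left(-2,13 \right)} = \left(-356\right) 403 + 2 \left(-2\right) \frac{1}{13 - 2} = -143468 + 2 \left(-2\right) \frac{1}{11} = -143468 - \frac{4}{11} = - \frac{1578152}{11}$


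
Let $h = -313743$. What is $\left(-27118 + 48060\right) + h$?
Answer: $-292801$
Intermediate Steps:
$\left(-27118 + 48060\right) + h = \left(-27118 + 48060\right) - 313743 = 20942 - 313743 = -292801$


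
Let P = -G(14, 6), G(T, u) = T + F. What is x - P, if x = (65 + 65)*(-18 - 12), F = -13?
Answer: -3899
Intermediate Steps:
G(T, u) = -13 + T (G(T, u) = T - 13 = -13 + T)
P = -1 (P = -(-13 + 14) = -1*1 = -1)
x = -3900 (x = 130*(-30) = -3900)
x - P = -3900 - 1*(-1) = -3900 + 1 = -3899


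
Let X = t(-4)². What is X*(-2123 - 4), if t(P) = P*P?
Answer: -544512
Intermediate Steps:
t(P) = P²
X = 256 (X = ((-4)²)² = 16² = 256)
X*(-2123 - 4) = 256*(-2123 - 4) = 256*(-2127) = -544512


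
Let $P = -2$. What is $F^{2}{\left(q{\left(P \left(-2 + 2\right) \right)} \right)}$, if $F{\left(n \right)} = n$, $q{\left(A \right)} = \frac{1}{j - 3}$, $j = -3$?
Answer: $\frac{1}{36} \approx 0.027778$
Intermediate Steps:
$q{\left(A \right)} = - \frac{1}{6}$ ($q{\left(A \right)} = \frac{1}{-3 - 3} = \frac{1}{-6} = - \frac{1}{6}$)
$F^{2}{\left(q{\left(P \left(-2 + 2\right) \right)} \right)} = \left(- \frac{1}{6}\right)^{2} = \frac{1}{36}$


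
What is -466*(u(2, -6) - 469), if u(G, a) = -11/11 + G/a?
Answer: 657526/3 ≈ 2.1918e+5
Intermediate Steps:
u(G, a) = -1 + G/a (u(G, a) = -11*1/11 + G/a = -1 + G/a)
-466*(u(2, -6) - 469) = -466*((2 - 1*(-6))/(-6) - 469) = -466*(-(2 + 6)/6 - 469) = -466*(-⅙*8 - 469) = -466*(-4/3 - 469) = -466*(-1411/3) = 657526/3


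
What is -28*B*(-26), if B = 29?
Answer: 21112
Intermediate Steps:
-28*B*(-26) = -28*29*(-26) = -812*(-26) = 21112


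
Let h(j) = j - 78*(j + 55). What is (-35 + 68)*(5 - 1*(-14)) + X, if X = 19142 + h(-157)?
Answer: 27568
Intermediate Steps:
h(j) = -4290 - 77*j (h(j) = j - 78*(55 + j) = j - (4290 + 78*j) = j + (-4290 - 78*j) = -4290 - 77*j)
X = 26941 (X = 19142 + (-4290 - 77*(-157)) = 19142 + (-4290 + 12089) = 19142 + 7799 = 26941)
(-35 + 68)*(5 - 1*(-14)) + X = (-35 + 68)*(5 - 1*(-14)) + 26941 = 33*(5 + 14) + 26941 = 33*19 + 26941 = 627 + 26941 = 27568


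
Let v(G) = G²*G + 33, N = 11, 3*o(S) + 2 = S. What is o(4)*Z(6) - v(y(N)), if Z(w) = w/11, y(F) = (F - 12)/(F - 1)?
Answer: -358989/11000 ≈ -32.635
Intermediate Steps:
o(S) = -⅔ + S/3
y(F) = (-12 + F)/(-1 + F)
v(G) = 33 + G³ (v(G) = G³ + 33 = 33 + G³)
Z(w) = w/11 (Z(w) = w*(1/11) = w/11)
o(4)*Z(6) - v(y(N)) = (-⅔ + (⅓)*4)*((1/11)*6) - (33 + ((-12 + 11)/(-1 + 11))³) = (-⅔ + 4/3)*(6/11) - (33 + (-1/10)³) = (⅔)*(6/11) - (33 + ((⅒)*(-1))³) = 4/11 - (33 + (-⅒)³) = 4/11 - (33 - 1/1000) = 4/11 - 1*32999/1000 = 4/11 - 32999/1000 = -358989/11000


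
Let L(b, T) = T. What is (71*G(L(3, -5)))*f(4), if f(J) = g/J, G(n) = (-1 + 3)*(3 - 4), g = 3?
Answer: -213/2 ≈ -106.50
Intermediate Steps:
G(n) = -2 (G(n) = 2*(-1) = -2)
f(J) = 3/J
(71*G(L(3, -5)))*f(4) = (71*(-2))*(3/4) = -426/4 = -142*¾ = -213/2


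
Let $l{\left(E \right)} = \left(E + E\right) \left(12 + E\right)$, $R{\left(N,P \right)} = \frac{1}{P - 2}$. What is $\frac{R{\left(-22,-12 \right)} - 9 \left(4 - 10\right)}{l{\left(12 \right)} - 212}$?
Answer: $\frac{755}{5096} \approx 0.14816$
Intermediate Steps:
$R{\left(N,P \right)} = \frac{1}{-2 + P}$
$l{\left(E \right)} = 2 E \left(12 + E\right)$
$\frac{R{\left(-22,-12 \right)} - 9 \left(4 - 10\right)}{l{\left(12 \right)} - 212} = \frac{\frac{1}{-2 - 12} - 9 \left(4 - 10\right)}{2 \cdot 12 \left(12 + 12\right) - 212} = \frac{\frac{1}{-14} - -54}{2 \cdot 12 \cdot 24 - 212} = \frac{- \frac{1}{14} + 54}{576 - 212} = \frac{755}{14 \cdot 364} = \frac{755}{14} \cdot \frac{1}{364} = \frac{755}{5096}$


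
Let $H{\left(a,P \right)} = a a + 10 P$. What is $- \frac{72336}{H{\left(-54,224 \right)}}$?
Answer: $- \frac{18084}{1289} \approx -14.029$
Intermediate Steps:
$H{\left(a,P \right)} = a^{2} + 10 P$
$- \frac{72336}{H{\left(-54,224 \right)}} = - \frac{72336}{\left(-54\right)^{2} + 10 \cdot 224} = - \frac{72336}{2916 + 2240} = - \frac{72336}{5156} = \left(-72336\right) \frac{1}{5156} = - \frac{18084}{1289}$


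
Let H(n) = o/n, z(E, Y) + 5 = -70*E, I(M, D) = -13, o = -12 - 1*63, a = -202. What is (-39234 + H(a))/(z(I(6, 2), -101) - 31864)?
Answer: 7925193/6253718 ≈ 1.2673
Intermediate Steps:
o = -75 (o = -12 - 63 = -75)
z(E, Y) = -5 - 70*E
H(n) = -75/n
(-39234 + H(a))/(z(I(6, 2), -101) - 31864) = (-39234 - 75/(-202))/((-5 - 70*(-13)) - 31864) = (-39234 - 75*(-1/202))/((-5 + 910) - 31864) = (-39234 + 75/202)/(905 - 31864) = -7925193/202/(-30959) = -7925193/202*(-1/30959) = 7925193/6253718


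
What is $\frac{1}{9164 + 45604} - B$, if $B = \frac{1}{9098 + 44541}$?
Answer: $- \frac{1129}{2937700752} \approx -3.8431 \cdot 10^{-7}$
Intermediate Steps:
$B = \frac{1}{53639} \approx 1.8643 \cdot 10^{-5}$
$\frac{1}{9164 + 45604} - B = \frac{1}{9164 + 45604} - \frac{1}{53639} = \frac{1}{54768} - \frac{1}{53639} = - \frac{1129}{2937700752}$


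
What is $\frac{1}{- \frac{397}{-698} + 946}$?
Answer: $\frac{698}{660705} \approx 0.0010564$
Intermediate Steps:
$\frac{1}{- \frac{397}{-698} + 946} = \frac{1}{\left(-397\right) \left(- \frac{1}{698}\right) + 946} = \frac{1}{\frac{397}{698} + 946} = \frac{1}{\frac{660705}{698}} = \frac{698}{660705}$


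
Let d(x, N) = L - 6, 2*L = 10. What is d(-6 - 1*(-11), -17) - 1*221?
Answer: -222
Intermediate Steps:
L = 5 (L = (½)*10 = 5)
d(x, N) = -1 (d(x, N) = 5 - 6 = -1)
d(-6 - 1*(-11), -17) - 1*221 = -1 - 1*221 = -1 - 221 = -222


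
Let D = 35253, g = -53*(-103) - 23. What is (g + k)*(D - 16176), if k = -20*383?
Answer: -42427248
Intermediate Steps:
k = -7660
g = 5436 (g = 5459 - 23 = 5436)
(g + k)*(D - 16176) = (5436 - 7660)*(35253 - 16176) = -2224*19077 = -42427248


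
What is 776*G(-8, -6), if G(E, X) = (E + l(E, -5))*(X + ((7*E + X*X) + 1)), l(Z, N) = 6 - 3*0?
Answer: 38800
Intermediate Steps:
l(Z, N) = 6 (l(Z, N) = 6 + 0 = 6)
G(E, X) = (6 + E)*(1 + X + X² + 7*E) (G(E, X) = (E + 6)*(X + ((7*E + X*X) + 1)) = (6 + E)*(X + ((7*E + X²) + 1)) = (6 + E)*(X + ((X² + 7*E) + 1)) = (6 + E)*(X + (1 + X² + 7*E)) = (6 + E)*(1 + X + X² + 7*E))
776*G(-8, -6) = 776*(6 + 6*(-6) + 6*(-6)² + 7*(-8)² + 43*(-8) - 8*(-6) - 8*(-6)²) = 776*(6 - 36 + 6*36 + 7*64 - 344 + 48 - 8*36) = 776*(6 - 36 + 216 + 448 - 344 + 48 - 288) = 776*50 = 38800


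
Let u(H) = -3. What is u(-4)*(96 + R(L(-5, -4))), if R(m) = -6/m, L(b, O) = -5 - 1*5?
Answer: -1449/5 ≈ -289.80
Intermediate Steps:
L(b, O) = -10 (L(b, O) = -5 - 5 = -10)
u(-4)*(96 + R(L(-5, -4))) = -3*(96 - 6/(-10)) = -3*(96 - 6*(-1/10)) = -3*(96 + 3/5) = -3*483/5 = -1449/5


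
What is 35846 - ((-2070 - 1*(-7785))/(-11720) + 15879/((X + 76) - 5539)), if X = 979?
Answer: 94200396301/2627624 ≈ 35850.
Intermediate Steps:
35846 - ((-2070 - 1*(-7785))/(-11720) + 15879/((X + 76) - 5539)) = 35846 - ((-2070 - 1*(-7785))/(-11720) + 15879/((979 + 76) - 5539)) = 35846 - ((-2070 + 7785)*(-1/11720) + 15879/(1055 - 5539)) = 35846 - (5715*(-1/11720) + 15879/(-4484)) = 35846 - (-1143/2344 + 15879*(-1/4484)) = 35846 - (-1143/2344 - 15879/4484) = 35846 - 1*(-10586397/2627624) = 35846 + 10586397/2627624 = 94200396301/2627624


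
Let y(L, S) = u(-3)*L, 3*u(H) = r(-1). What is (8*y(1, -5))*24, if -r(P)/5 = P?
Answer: 320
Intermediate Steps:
r(P) = -5*P
u(H) = 5/3 (u(H) = (-5*(-1))/3 = (⅓)*5 = 5/3)
y(L, S) = 5*L/3
(8*y(1, -5))*24 = (8*((5/3)*1))*24 = (8*(5/3))*24 = (40/3)*24 = 320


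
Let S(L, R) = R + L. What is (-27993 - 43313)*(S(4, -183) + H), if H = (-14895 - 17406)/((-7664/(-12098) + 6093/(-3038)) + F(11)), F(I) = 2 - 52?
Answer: -30276857755550638/944058041 ≈ -3.2071e+7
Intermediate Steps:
F(I) = -50
S(L, R) = L + R
H = 593591019462/944058041 (H = (-14895 - 17406)/((-7664/(-12098) + 6093/(-3038)) - 50) = -32301/((-7664*(-1/12098) + 6093*(-1/3038)) - 50) = -32301/((3832/6049 - 6093/3038) - 50) = -32301/(-25214941/18376862 - 50) = -32301/(-944058041/18376862) = -32301*(-18376862/944058041) = 593591019462/944058041 ≈ 628.77)
(-27993 - 43313)*(S(4, -183) + H) = (-27993 - 43313)*((4 - 183) + 593591019462/944058041) = -71306*(-179 + 593591019462/944058041) = -71306*424604630123/944058041 = -30276857755550638/944058041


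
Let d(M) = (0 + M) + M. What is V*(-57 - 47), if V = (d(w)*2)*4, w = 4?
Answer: -6656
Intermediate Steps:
d(M) = 2*M (d(M) = M + M = 2*M)
V = 64 (V = ((2*4)*2)*4 = (8*2)*4 = 16*4 = 64)
V*(-57 - 47) = 64*(-57 - 47) = 64*(-104) = -6656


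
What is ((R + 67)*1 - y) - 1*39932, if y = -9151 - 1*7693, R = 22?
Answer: -22999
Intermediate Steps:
y = -16844 (y = -9151 - 7693 = -16844)
((R + 67)*1 - y) - 1*39932 = ((22 + 67)*1 - 1*(-16844)) - 1*39932 = (89*1 + 16844) - 39932 = (89 + 16844) - 39932 = 16933 - 39932 = -22999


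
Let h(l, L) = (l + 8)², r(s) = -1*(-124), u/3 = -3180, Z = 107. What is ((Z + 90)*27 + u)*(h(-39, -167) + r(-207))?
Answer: -4579785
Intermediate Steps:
u = -9540 (u = 3*(-3180) = -9540)
r(s) = 124
h(l, L) = (8 + l)²
((Z + 90)*27 + u)*(h(-39, -167) + r(-207)) = ((107 + 90)*27 - 9540)*((8 - 39)² + 124) = (197*27 - 9540)*((-31)² + 124) = (5319 - 9540)*(961 + 124) = -4221*1085 = -4579785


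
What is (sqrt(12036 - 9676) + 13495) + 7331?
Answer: 20826 + 2*sqrt(590) ≈ 20875.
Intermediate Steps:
(sqrt(12036 - 9676) + 13495) + 7331 = (sqrt(2360) + 13495) + 7331 = (2*sqrt(590) + 13495) + 7331 = (13495 + 2*sqrt(590)) + 7331 = 20826 + 2*sqrt(590)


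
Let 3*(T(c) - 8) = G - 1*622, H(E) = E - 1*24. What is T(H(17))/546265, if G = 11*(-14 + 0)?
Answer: -752/1638795 ≈ -0.00045887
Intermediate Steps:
G = -154 (G = 11*(-14) = -154)
H(E) = -24 + E (H(E) = E - 24 = -24 + E)
T(c) = -752/3 (T(c) = 8 + (-154 - 1*622)/3 = 8 + (-154 - 622)/3 = 8 + (⅓)*(-776) = 8 - 776/3 = -752/3)
T(H(17))/546265 = -752/3/546265 = -752/3*1/546265 = -752/1638795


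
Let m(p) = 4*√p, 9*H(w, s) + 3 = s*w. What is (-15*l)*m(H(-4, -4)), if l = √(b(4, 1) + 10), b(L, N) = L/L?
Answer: -20*√143 ≈ -239.17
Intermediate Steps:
b(L, N) = 1
H(w, s) = -⅓ + s*w/9 (H(w, s) = -⅓ + (s*w)/9 = -⅓ + s*w/9)
l = √11 (l = √(1 + 10) = √11 ≈ 3.3166)
(-15*l)*m(H(-4, -4)) = (-15*√11)*(4*√(-⅓ + (⅑)*(-4)*(-4))) = (-15*√11)*(4*√(-⅓ + 16/9)) = (-15*√11)*(4*√(13/9)) = (-15*√11)*(4*(√13/3)) = (-15*√11)*(4*√13/3) = -20*√143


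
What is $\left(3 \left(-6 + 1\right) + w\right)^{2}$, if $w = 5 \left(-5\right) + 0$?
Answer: $1600$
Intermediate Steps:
$w = -25$ ($w = -25 + 0 = -25$)
$\left(3 \left(-6 + 1\right) + w\right)^{2} = \left(3 \left(-6 + 1\right) - 25\right)^{2} = \left(3 \left(-5\right) - 25\right)^{2} = \left(-15 - 25\right)^{2} = \left(-40\right)^{2} = 1600$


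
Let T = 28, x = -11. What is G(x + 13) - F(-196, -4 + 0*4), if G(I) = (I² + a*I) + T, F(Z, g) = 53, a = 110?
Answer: 199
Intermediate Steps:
G(I) = 28 + I² + 110*I (G(I) = (I² + 110*I) + 28 = 28 + I² + 110*I)
G(x + 13) - F(-196, -4 + 0*4) = (28 + (-11 + 13)² + 110*(-11 + 13)) - 1*53 = (28 + 2² + 110*2) - 53 = (28 + 4 + 220) - 53 = 252 - 53 = 199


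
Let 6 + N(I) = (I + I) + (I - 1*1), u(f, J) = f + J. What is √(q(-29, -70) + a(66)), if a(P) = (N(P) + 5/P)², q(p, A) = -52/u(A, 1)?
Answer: √84132479401/1518 ≈ 191.08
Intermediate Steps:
u(f, J) = J + f
q(p, A) = -52/(1 + A)
N(I) = -7 + 3*I (N(I) = -6 + ((I + I) + (I - 1*1)) = -6 + (2*I + (I - 1)) = -6 + (2*I + (-1 + I)) = -6 + (-1 + 3*I) = -7 + 3*I)
a(P) = (-7 + 3*P + 5/P)² (a(P) = ((-7 + 3*P) + 5/P)² = (-7 + 3*P + 5/P)²)
√(q(-29, -70) + a(66)) = √(-52/(1 - 70) + (5 + 66*(-7 + 3*66))²/66²) = √(-52/(-69) + (5 + 66*(-7 + 198))²/4356) = √(-52*(-1/69) + (5 + 66*191)²/4356) = √(52/69 + (5 + 12606)²/4356) = √(52/69 + (1/4356)*12611²) = √(52/69 + (1/4356)*159037321) = √(52/69 + 159037321/4356) = √(3657933887/100188) = √84132479401/1518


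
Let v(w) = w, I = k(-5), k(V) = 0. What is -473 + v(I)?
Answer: -473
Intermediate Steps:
I = 0
-473 + v(I) = -473 + 0 = -473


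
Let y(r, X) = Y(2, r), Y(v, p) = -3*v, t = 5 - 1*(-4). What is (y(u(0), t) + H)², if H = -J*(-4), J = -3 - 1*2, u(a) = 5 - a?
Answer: 676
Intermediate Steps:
J = -5 (J = -3 - 2 = -5)
t = 9 (t = 5 + 4 = 9)
y(r, X) = -6 (y(r, X) = -3*2 = -6)
H = -20 (H = -1*(-5)*(-4) = 5*(-4) = -20)
(y(u(0), t) + H)² = (-6 - 20)² = (-26)² = 676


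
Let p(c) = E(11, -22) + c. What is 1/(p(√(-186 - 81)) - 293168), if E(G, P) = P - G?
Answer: -293201/85966826668 - I*√267/85966826668 ≈ -3.4106e-6 - 1.9007e-10*I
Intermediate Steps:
p(c) = -33 + c (p(c) = (-22 - 1*11) + c = (-22 - 11) + c = -33 + c)
1/(p(√(-186 - 81)) - 293168) = 1/((-33 + √(-186 - 81)) - 293168) = 1/((-33 + √(-267)) - 293168) = 1/((-33 + I*√267) - 293168) = 1/(-293201 + I*√267)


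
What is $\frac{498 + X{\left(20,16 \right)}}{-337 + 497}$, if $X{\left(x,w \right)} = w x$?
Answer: $\frac{409}{80} \approx 5.1125$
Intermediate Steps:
$\frac{498 + X{\left(20,16 \right)}}{-337 + 497} = \frac{498 + 16 \cdot 20}{-337 + 497} = \frac{498 + 320}{160} = 818 \cdot \frac{1}{160} = \frac{409}{80}$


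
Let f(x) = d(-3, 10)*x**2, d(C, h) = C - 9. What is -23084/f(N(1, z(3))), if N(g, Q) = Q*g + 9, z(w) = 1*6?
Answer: 5771/675 ≈ 8.5496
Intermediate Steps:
d(C, h) = -9 + C
z(w) = 6
N(g, Q) = 9 + Q*g
f(x) = -12*x**2 (f(x) = (-9 - 3)*x**2 = -12*x**2)
-23084/f(N(1, z(3))) = -23084*(-1/(12*(9 + 6*1)**2)) = -23084*(-1/(12*(9 + 6)**2)) = -23084/((-12*15**2)) = -23084/((-12*225)) = -23084/(-2700) = -23084*(-1/2700) = 5771/675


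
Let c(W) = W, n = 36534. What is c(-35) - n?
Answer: -36569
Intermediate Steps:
c(-35) - n = -35 - 1*36534 = -35 - 36534 = -36569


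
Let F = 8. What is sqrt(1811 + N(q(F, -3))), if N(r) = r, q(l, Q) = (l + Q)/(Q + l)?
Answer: 2*sqrt(453) ≈ 42.568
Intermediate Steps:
q(l, Q) = 1 (q(l, Q) = (Q + l)/(Q + l) = 1)
sqrt(1811 + N(q(F, -3))) = sqrt(1811 + 1) = sqrt(1812) = 2*sqrt(453)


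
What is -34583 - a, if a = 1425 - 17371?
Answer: -18637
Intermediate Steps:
a = -15946
-34583 - a = -34583 - 1*(-15946) = -34583 + 15946 = -18637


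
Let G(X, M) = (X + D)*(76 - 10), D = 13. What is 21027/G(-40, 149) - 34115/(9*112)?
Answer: -1518299/33264 ≈ -45.644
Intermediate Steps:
G(X, M) = 858 + 66*X (G(X, M) = (X + 13)*(76 - 10) = (13 + X)*66 = 858 + 66*X)
21027/G(-40, 149) - 34115/(9*112) = 21027/(858 + 66*(-40)) - 34115/(9*112) = 21027/(858 - 2640) - 34115/1008 = 21027/(-1782) - 34115*1/1008 = 21027*(-1/1782) - 34115/1008 = -7009/594 - 34115/1008 = -1518299/33264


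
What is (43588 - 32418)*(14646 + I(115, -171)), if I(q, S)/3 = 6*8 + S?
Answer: 159474090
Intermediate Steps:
I(q, S) = 144 + 3*S (I(q, S) = 3*(6*8 + S) = 3*(48 + S) = 144 + 3*S)
(43588 - 32418)*(14646 + I(115, -171)) = (43588 - 32418)*(14646 + (144 + 3*(-171))) = 11170*(14646 + (144 - 513)) = 11170*(14646 - 369) = 11170*14277 = 159474090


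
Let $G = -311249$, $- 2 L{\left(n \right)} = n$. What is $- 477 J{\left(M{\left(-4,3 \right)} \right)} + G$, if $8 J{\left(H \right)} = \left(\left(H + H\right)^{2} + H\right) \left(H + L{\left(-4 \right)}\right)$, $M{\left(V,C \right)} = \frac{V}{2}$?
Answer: $-311249$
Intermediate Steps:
$M{\left(V,C \right)} = \frac{V}{2}$ ($M{\left(V,C \right)} = V \frac{1}{2} = \frac{V}{2}$)
$L{\left(n \right)} = - \frac{n}{2}$
$J{\left(H \right)} = \frac{\left(2 + H\right) \left(H + 4 H^{2}\right)}{8}$ ($J{\left(H \right)} = \frac{\left(\left(H + H\right)^{2} + H\right) \left(H - -2\right)}{8} = \frac{\left(\left(2 H\right)^{2} + H\right) \left(H + 2\right)}{8} = \frac{\left(4 H^{2} + H\right) \left(2 + H\right)}{8} = \frac{\left(H + 4 H^{2}\right) \left(2 + H\right)}{8} = \frac{\left(2 + H\right) \left(H + 4 H^{2}\right)}{8}$)
$- 477 J{\left(M{\left(-4,3 \right)} \right)} + G = - 477 \frac{\frac{1}{2} \left(-4\right) \left(2 + 4 \left(\frac{1}{2} \left(-4\right)\right)^{2} + 9 \cdot \frac{1}{2} \left(-4\right)\right)}{8} - 311249 = - 477 \cdot \frac{1}{8} \left(-2\right) \left(2 + 4 \left(-2\right)^{2} + 9 \left(-2\right)\right) - 311249 = - 477 \cdot \frac{1}{8} \left(-2\right) \left(2 + 4 \cdot 4 - 18\right) - 311249 = - 477 \cdot \frac{1}{8} \left(-2\right) \left(2 + 16 - 18\right) - 311249 = - 477 \cdot \frac{1}{8} \left(-2\right) 0 - 311249 = \left(-477\right) 0 - 311249 = 0 - 311249 = -311249$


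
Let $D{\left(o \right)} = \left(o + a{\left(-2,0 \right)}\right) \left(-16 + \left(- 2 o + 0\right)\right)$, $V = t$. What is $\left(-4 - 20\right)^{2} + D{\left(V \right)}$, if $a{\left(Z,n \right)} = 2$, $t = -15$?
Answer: $394$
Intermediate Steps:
$V = -15$
$D{\left(o \right)} = \left(-16 - 2 o\right) \left(2 + o\right)$ ($D{\left(o \right)} = \left(o + 2\right) \left(-16 + \left(- 2 o + 0\right)\right) = \left(2 + o\right) \left(-16 - 2 o\right) = \left(-16 - 2 o\right) \left(2 + o\right)$)
$\left(-4 - 20\right)^{2} + D{\left(V \right)} = \left(-4 - 20\right)^{2} - \left(-268 + 450\right) = \left(-24\right)^{2} - 182 = 576 - 182 = 394$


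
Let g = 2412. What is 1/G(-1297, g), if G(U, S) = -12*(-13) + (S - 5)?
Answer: 1/2563 ≈ 0.00039017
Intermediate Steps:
G(U, S) = 151 + S (G(U, S) = 156 + (-5 + S) = 151 + S)
1/G(-1297, g) = 1/(151 + 2412) = 1/2563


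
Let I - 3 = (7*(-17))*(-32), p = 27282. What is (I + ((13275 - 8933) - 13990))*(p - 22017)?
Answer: -30731805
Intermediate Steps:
I = 3811 (I = 3 + (7*(-17))*(-32) = 3 - 119*(-32) = 3 + 3808 = 3811)
(I + ((13275 - 8933) - 13990))*(p - 22017) = (3811 + ((13275 - 8933) - 13990))*(27282 - 22017) = (3811 + (4342 - 13990))*5265 = (3811 - 9648)*5265 = -5837*5265 = -30731805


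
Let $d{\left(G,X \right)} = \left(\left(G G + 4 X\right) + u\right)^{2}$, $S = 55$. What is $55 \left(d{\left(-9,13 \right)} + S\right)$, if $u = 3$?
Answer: $1020305$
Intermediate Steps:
$d{\left(G,X \right)} = \left(3 + G^{2} + 4 X\right)^{2}$ ($d{\left(G,X \right)} = \left(\left(G G + 4 X\right) + 3\right)^{2} = \left(\left(G^{2} + 4 X\right) + 3\right)^{2} = \left(3 + G^{2} + 4 X\right)^{2}$)
$55 \left(d{\left(-9,13 \right)} + S\right) = 55 \left(\left(3 + \left(-9\right)^{2} + 4 \cdot 13\right)^{2} + 55\right) = 55 \left(\left(3 + 81 + 52\right)^{2} + 55\right) = 55 \left(136^{2} + 55\right) = 55 \left(18496 + 55\right) = 55 \cdot 18551 = 1020305$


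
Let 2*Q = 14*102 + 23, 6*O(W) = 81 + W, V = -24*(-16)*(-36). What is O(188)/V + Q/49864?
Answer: 5845307/516989952 ≈ 0.011306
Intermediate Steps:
V = -13824 (V = 384*(-36) = -13824)
O(W) = 27/2 + W/6 (O(W) = (81 + W)/6 = 27/2 + W/6)
Q = 1451/2 (Q = (14*102 + 23)/2 = (1428 + 23)/2 = (½)*1451 = 1451/2 ≈ 725.50)
O(188)/V + Q/49864 = (27/2 + (⅙)*188)/(-13824) + (1451/2)/49864 = (27/2 + 94/3)*(-1/13824) + (1451/2)*(1/49864) = (269/6)*(-1/13824) + 1451/99728 = -269/82944 + 1451/99728 = 5845307/516989952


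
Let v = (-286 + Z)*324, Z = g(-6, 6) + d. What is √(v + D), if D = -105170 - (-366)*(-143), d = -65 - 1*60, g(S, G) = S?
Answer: 2*I*√73154 ≈ 540.94*I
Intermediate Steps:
d = -125 (d = -65 - 60 = -125)
Z = -131 (Z = -6 - 125 = -131)
v = -135108 (v = (-286 - 131)*324 = -417*324 = -135108)
D = -157508 (D = -105170 - 1*52338 = -105170 - 52338 = -157508)
√(v + D) = √(-135108 - 157508) = √(-292616) = 2*I*√73154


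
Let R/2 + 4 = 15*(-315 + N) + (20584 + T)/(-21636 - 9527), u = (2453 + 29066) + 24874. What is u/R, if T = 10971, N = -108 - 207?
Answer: -1757375059/589293114 ≈ -2.9822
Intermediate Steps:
N = -315
u = 56393 (u = 31519 + 24874 = 56393)
R = -589293114/31163 (R = -8 + 2*(15*(-315 - 315) + (20584 + 10971)/(-21636 - 9527)) = -8 + 2*(15*(-630) + 31555/(-31163)) = -8 + 2*(-9450 + 31555*(-1/31163)) = -8 + 2*(-9450 - 31555/31163) = -8 + 2*(-294521905/31163) = -8 - 589043810/31163 = -589293114/31163 ≈ -18910.)
u/R = 56393/(-589293114/31163) = 56393*(-31163/589293114) = -1757375059/589293114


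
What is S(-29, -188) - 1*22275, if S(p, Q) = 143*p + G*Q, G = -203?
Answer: 11742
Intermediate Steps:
S(p, Q) = -203*Q + 143*p (S(p, Q) = 143*p - 203*Q = -203*Q + 143*p)
S(-29, -188) - 1*22275 = (-203*(-188) + 143*(-29)) - 1*22275 = (38164 - 4147) - 22275 = 34017 - 22275 = 11742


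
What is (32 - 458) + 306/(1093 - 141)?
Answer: -11919/28 ≈ -425.68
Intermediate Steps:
(32 - 458) + 306/(1093 - 141) = -426 + 306/952 = -426 + 306*(1/952) = -426 + 9/28 = -11919/28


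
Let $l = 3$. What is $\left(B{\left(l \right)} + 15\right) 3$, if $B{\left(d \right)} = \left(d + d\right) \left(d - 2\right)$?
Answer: $63$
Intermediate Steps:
$B{\left(d \right)} = 2 d \left(-2 + d\right)$
$\left(B{\left(l \right)} + 15\right) 3 = \left(2 \cdot 3 \left(-2 + 3\right) + 15\right) 3 = \left(2 \cdot 3 \cdot 1 + 15\right) 3 = \left(6 + 15\right) 3 = 21 \cdot 3 = 63$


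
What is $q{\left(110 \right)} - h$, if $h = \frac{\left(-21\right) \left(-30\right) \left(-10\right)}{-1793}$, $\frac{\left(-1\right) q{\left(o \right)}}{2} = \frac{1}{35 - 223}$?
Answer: $- \frac{590407}{168542} \approx -3.503$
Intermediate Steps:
$q{\left(o \right)} = \frac{1}{94}$ ($q{\left(o \right)} = - \frac{2}{35 - 223} = - \frac{2}{-188} = \left(-2\right) \left(- \frac{1}{188}\right) = \frac{1}{94}$)
$h = \frac{6300}{1793}$ ($h = 630 \left(-10\right) \left(- \frac{1}{1793}\right) = \left(-6300\right) \left(- \frac{1}{1793}\right) = \frac{6300}{1793} \approx 3.5137$)
$q{\left(110 \right)} - h = \frac{1}{94} - \frac{6300}{1793} = - \frac{590407}{168542}$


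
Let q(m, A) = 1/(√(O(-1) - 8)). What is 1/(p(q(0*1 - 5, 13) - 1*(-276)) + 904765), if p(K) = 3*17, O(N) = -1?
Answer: 1/904816 ≈ 1.1052e-6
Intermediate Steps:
q(m, A) = -I/3 (q(m, A) = 1/(√(-1 - 8)) = 1/(√(-9)) = 1/(3*I) = -I/3)
p(K) = 51
1/(p(q(0*1 - 5, 13) - 1*(-276)) + 904765) = 1/(51 + 904765) = 1/904816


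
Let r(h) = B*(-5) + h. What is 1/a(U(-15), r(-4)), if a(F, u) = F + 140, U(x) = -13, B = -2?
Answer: 1/127 ≈ 0.0078740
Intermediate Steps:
r(h) = 10 + h (r(h) = -2*(-5) + h = 10 + h)
a(F, u) = 140 + F
1/a(U(-15), r(-4)) = 1/(140 - 13) = 1/127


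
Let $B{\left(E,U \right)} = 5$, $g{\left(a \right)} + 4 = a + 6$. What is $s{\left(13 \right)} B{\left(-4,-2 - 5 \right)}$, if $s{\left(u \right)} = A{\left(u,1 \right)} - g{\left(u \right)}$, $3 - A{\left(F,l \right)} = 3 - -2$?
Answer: $-85$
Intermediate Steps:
$A{\left(F,l \right)} = -2$ ($A{\left(F,l \right)} = 3 - \left(3 - -2\right) = 3 - \left(3 + 2\right) = 3 - 5 = -2$)
$g{\left(a \right)} = 2 + a$ ($g{\left(a \right)} = -4 + \left(a + 6\right) = -4 + \left(6 + a\right) = 2 + a$)
$s{\left(u \right)} = -4 - u$ ($s{\left(u \right)} = -2 - \left(2 + u\right) = -4 - u$)
$s{\left(13 \right)} B{\left(-4,-2 - 5 \right)} = \left(-4 - 13\right) 5 = \left(-17\right) 5 = -85$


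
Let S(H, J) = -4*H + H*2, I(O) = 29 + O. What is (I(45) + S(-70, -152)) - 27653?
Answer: -27439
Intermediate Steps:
S(H, J) = -2*H (S(H, J) = -4*H + 2*H = -2*H)
(I(45) + S(-70, -152)) - 27653 = ((29 + 45) - 2*(-70)) - 27653 = (74 + 140) - 27653 = 214 - 27653 = -27439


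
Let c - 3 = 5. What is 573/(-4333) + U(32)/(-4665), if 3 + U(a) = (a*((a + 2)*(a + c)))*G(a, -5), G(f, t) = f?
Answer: -6036969166/20213445 ≈ -298.66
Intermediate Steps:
c = 8 (c = 3 + 5 = 8)
U(a) = -3 + a²*(2 + a)*(8 + a) (U(a) = -3 + (a*((a + 2)*(a + 8)))*a = -3 + (a*((2 + a)*(8 + a)))*a = -3 + (a*(2 + a)*(8 + a))*a = -3 + a²*(2 + a)*(8 + a))
573/(-4333) + U(32)/(-4665) = 573/(-4333) + (-3 + 32⁴ + 10*32³ + 16*32²)/(-4665) = 573*(-1/4333) + (-3 + 1048576 + 10*32768 + 16*1024)*(-1/4665) = -573/4333 + (-3 + 1048576 + 327680 + 16384)*(-1/4665) = -573/4333 + 1392637*(-1/4665) = -573/4333 - 1392637/4665 = -6036969166/20213445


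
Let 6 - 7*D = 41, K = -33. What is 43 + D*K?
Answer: 208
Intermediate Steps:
D = -5 (D = 6/7 - 1/7*41 = 6/7 - 41/7 = -5)
43 + D*K = 43 - 5*(-33) = 43 + 165 = 208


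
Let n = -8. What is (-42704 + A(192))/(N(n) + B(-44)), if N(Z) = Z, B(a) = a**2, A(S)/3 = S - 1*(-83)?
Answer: -41879/1928 ≈ -21.721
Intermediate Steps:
A(S) = 249 + 3*S (A(S) = 3*(S - 1*(-83)) = 3*(S + 83) = 3*(83 + S) = 249 + 3*S)
(-42704 + A(192))/(N(n) + B(-44)) = (-42704 + (249 + 3*192))/(-8 + (-44)**2) = (-42704 + (249 + 576))/(-8 + 1936) = (-42704 + 825)/1928 = -41879*1/1928 = -41879/1928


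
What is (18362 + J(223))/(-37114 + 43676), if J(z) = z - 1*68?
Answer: 18517/6562 ≈ 2.8219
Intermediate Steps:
J(z) = -68 + z (J(z) = z - 68 = -68 + z)
(18362 + J(223))/(-37114 + 43676) = (18362 + (-68 + 223))/(-37114 + 43676) = (18362 + 155)/6562 = 18517*(1/6562) = 18517/6562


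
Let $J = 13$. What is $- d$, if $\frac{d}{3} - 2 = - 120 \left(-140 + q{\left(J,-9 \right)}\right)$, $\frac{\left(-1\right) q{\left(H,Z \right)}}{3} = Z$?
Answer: $-40686$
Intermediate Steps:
$q{\left(H,Z \right)} = - 3 Z$
$d = 40686$ ($d = 6 + 3 \left(- 120 \left(-140 - -27\right)\right) = 6 + 3 \left(- 120 \left(-140 + 27\right)\right) = 6 + 3 \left(\left(-120\right) \left(-113\right)\right) = 6 + 3 \cdot 13560 = 6 + 40680 = 40686$)
$- d = \left(-1\right) 40686 = -40686$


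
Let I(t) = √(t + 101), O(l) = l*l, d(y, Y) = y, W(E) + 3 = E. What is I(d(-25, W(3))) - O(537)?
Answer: -288369 + 2*√19 ≈ -2.8836e+5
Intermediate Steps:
W(E) = -3 + E
O(l) = l²
I(t) = √(101 + t)
I(d(-25, W(3))) - O(537) = √(101 - 25) - 1*537² = √76 - 1*288369 = 2*√19 - 288369 = -288369 + 2*√19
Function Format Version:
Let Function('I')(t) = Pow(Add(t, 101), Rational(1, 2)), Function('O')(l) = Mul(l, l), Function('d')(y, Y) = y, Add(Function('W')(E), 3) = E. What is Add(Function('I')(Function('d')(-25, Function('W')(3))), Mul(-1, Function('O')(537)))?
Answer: Add(-288369, Mul(2, Pow(19, Rational(1, 2)))) ≈ -2.8836e+5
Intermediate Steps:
Function('W')(E) = Add(-3, E)
Function('O')(l) = Pow(l, 2)
Function('I')(t) = Pow(Add(101, t), Rational(1, 2))
Add(Function('I')(Function('d')(-25, Function('W')(3))), Mul(-1, Function('O')(537))) = Add(Pow(Add(101, -25), Rational(1, 2)), Mul(-1, Pow(537, 2))) = Add(Pow(76, Rational(1, 2)), Mul(-1, 288369)) = Add(Mul(2, Pow(19, Rational(1, 2))), -288369) = Add(-288369, Mul(2, Pow(19, Rational(1, 2))))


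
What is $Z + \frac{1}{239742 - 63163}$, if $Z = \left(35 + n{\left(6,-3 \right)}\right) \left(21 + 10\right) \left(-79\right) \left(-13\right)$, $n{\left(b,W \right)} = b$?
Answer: $\frac{230491570544}{176579} \approx 1.3053 \cdot 10^{6}$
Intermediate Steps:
$Z = 1305317$ ($Z = \left(35 + 6\right) \left(21 + 10\right) \left(-79\right) \left(-13\right) = 41 \cdot 31 \left(-79\right) \left(-13\right) = 1271 \left(-79\right) \left(-13\right) = \left(-100409\right) \left(-13\right) = 1305317$)
$Z + \frac{1}{239742 - 63163} = 1305317 + \frac{1}{239742 - 63163} = 1305317 + \frac{1}{176579} = \frac{230491570544}{176579}$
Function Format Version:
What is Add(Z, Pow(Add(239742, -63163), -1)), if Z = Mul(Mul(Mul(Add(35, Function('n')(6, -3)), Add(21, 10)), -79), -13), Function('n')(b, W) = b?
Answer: Rational(230491570544, 176579) ≈ 1.3053e+6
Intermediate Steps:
Z = 1305317 (Z = Mul(Mul(Mul(Add(35, 6), Add(21, 10)), -79), -13) = Mul(Mul(Mul(41, 31), -79), -13) = Mul(Mul(1271, -79), -13) = Mul(-100409, -13) = 1305317)
Add(Z, Pow(Add(239742, -63163), -1)) = Add(1305317, Pow(Add(239742, -63163), -1)) = Add(1305317, Pow(176579, -1)) = Add(1305317, Rational(1, 176579)) = Rational(230491570544, 176579)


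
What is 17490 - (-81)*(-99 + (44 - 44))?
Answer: 9471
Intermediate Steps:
17490 - (-81)*(-99 + (44 - 44)) = 17490 - (-81)*(-99 + 0) = 17490 - (-81)*(-99) = 17490 - 1*8019 = 17490 - 8019 = 9471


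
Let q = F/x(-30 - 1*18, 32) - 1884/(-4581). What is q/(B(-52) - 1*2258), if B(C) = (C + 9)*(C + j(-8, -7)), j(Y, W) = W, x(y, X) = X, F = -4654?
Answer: -3543281/6816528 ≈ -0.51981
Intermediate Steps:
B(C) = (-7 + C)*(9 + C) (B(C) = (C + 9)*(C - 7) = (9 + C)*(-7 + C) = (-7 + C)*(9 + C))
q = -3543281/24432 (q = -4654/32 - 1884/(-4581) = -4654*1/32 - 1884*(-1/4581) = -2327/16 + 628/1527 = -3543281/24432 ≈ -145.03)
q/(B(-52) - 1*2258) = -3543281/(24432*((-63 + (-52)² + 2*(-52)) - 1*2258)) = -3543281/(24432*((-63 + 2704 - 104) - 2258)) = -3543281/(24432*(2537 - 2258)) = -3543281/24432/279 = -3543281/24432*1/279 = -3543281/6816528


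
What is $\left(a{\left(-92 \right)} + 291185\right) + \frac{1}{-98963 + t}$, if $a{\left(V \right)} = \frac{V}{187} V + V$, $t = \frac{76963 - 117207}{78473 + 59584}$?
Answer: $\frac{67620872452326706}{232263777295} \approx 2.9114 \cdot 10^{5}$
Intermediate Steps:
$t = - \frac{40244}{138057} \approx -0.2915$
$a{\left(V \right)} = V + \frac{V^{2}}{187}$ ($a{\left(V \right)} = V \frac{1}{187} V + V = \frac{V}{187} V + V = \frac{V^{2}}{187} + V = V + \frac{V^{2}}{187}$)
$\left(a{\left(-92 \right)} + 291185\right) + \frac{1}{-98963 + t} = \left(\frac{1}{187} \left(-92\right) \left(187 - 92\right) + 291185\right) + \frac{1}{-98963 - \frac{40244}{138057}} = \left(\frac{1}{187} \left(-92\right) 95 + 291185\right) + \frac{1}{- \frac{13662575135}{138057}} = \left(- \frac{8740}{187} + 291185\right) - \frac{138057}{13662575135} = \frac{54442855}{187} - \frac{138057}{13662575135} = \frac{67620872452326706}{232263777295}$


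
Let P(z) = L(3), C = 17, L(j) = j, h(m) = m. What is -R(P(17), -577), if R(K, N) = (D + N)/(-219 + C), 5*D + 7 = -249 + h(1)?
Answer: -314/101 ≈ -3.1089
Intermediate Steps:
P(z) = 3
D = -51 (D = -7/5 + (-249 + 1)/5 = -7/5 + (1/5)*(-248) = -7/5 - 248/5 = -51)
R(K, N) = 51/202 - N/202 (R(K, N) = (-51 + N)/(-219 + 17) = (-51 + N)/(-202) = (-51 + N)*(-1/202) = 51/202 - N/202)
-R(P(17), -577) = -(51/202 - 1/202*(-577)) = -(51/202 + 577/202) = -1*314/101 = -314/101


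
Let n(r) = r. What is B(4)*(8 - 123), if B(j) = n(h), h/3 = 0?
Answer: 0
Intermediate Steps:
h = 0 (h = 3*0 = 0)
B(j) = 0
B(4)*(8 - 123) = 0*(8 - 123) = 0*(-115) = 0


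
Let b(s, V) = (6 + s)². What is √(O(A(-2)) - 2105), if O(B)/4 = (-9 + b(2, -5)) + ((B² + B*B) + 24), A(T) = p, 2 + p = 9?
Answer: I*√1397 ≈ 37.376*I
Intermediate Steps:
p = 7 (p = -2 + 9 = 7)
A(T) = 7
O(B) = 316 + 8*B² (O(B) = 4*((-9 + (6 + 2)²) + ((B² + B*B) + 24)) = 4*((-9 + 8²) + ((B² + B²) + 24)) = 4*((-9 + 64) + (2*B² + 24)) = 4*(55 + (24 + 2*B²)) = 4*(79 + 2*B²) = 316 + 8*B²)
√(O(A(-2)) - 2105) = √((316 + 8*7²) - 2105) = √((316 + 8*49) - 2105) = √((316 + 392) - 2105) = √(708 - 2105) = √(-1397) = I*√1397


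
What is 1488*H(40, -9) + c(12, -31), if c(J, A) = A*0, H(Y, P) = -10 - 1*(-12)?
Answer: 2976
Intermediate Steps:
H(Y, P) = 2 (H(Y, P) = -10 + 12 = 2)
c(J, A) = 0
1488*H(40, -9) + c(12, -31) = 1488*2 + 0 = 2976 + 0 = 2976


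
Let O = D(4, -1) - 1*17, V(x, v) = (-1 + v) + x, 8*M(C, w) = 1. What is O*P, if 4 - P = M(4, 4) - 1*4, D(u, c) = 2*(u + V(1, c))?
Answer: -693/8 ≈ -86.625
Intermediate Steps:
M(C, w) = ⅛ (M(C, w) = (⅛)*1 = ⅛)
V(x, v) = -1 + v + x
D(u, c) = 2*c + 2*u (D(u, c) = 2*(u + (-1 + c + 1)) = 2*(u + c) = 2*(c + u) = 2*c + 2*u)
O = -11 (O = (2*(-1) + 2*4) - 1*17 = (-2 + 8) - 17 = 6 - 17 = -11)
P = 63/8 (P = 4 - (⅛ - 1*4) = 4 - (⅛ - 4) = 4 - 1*(-31/8) = 4 + 31/8 = 63/8 ≈ 7.8750)
O*P = -11*63/8 = -693/8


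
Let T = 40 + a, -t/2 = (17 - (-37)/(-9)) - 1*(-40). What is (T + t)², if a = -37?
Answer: 855625/81 ≈ 10563.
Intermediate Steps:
t = -952/9 (t = -2*((17 - (-37)/(-9)) - 1*(-40)) = -2*((17 - (-37)*(-1)/9) + 40) = -2*((17 - 1*37/9) + 40) = -2*((17 - 37/9) + 40) = -2*(116/9 + 40) = -2*476/9 = -952/9 ≈ -105.78)
T = 3 (T = 40 - 37 = 3)
(T + t)² = (3 - 952/9)² = (-925/9)² = 855625/81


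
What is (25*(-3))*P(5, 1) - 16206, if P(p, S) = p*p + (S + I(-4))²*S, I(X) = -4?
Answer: -18756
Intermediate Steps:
P(p, S) = p² + S*(-4 + S)² (P(p, S) = p*p + (S - 4)²*S = p² + (-4 + S)²*S = p² + S*(-4 + S)²)
(25*(-3))*P(5, 1) - 16206 = (25*(-3))*(5² + 1*(-4 + 1)²) - 16206 = -75*(25 + 1*(-3)²) - 16206 = -75*(25 + 1*9) - 16206 = -75*(25 + 9) - 16206 = -75*34 - 16206 = -2550 - 16206 = -18756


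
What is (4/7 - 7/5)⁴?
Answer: 707281/1500625 ≈ 0.47132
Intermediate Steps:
(4/7 - 7/5)⁴ = (-29/35)⁴ = 707281/1500625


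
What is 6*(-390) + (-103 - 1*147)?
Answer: -2590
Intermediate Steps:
6*(-390) + (-103 - 1*147) = -2340 + (-103 - 147) = -2340 - 250 = -2590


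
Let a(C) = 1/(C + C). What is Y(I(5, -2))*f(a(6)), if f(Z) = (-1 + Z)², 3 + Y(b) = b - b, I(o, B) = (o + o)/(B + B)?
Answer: -121/48 ≈ -2.5208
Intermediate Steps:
I(o, B) = o/B (I(o, B) = (2*o)/((2*B)) = (2*o)*(1/(2*B)) = o/B)
a(C) = 1/(2*C)
Y(b) = -3 (Y(b) = -3 + (b - b) = -3 + 0 = -3)
Y(I(5, -2))*f(a(6)) = -3*(-1 + (½)/6)² = -3*(-1 + (½)*(⅙))² = -3*(-1 + 1/12)² = -3*(-11/12)² = -3*121/144 = -121/48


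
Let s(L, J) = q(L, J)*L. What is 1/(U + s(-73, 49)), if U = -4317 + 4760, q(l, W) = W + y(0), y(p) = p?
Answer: -1/3134 ≈ -0.00031908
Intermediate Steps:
q(l, W) = W (q(l, W) = W + 0 = W)
s(L, J) = J*L
U = 443
1/(U + s(-73, 49)) = 1/(443 + 49*(-73)) = 1/(443 - 3577) = 1/(-3134) = -1/3134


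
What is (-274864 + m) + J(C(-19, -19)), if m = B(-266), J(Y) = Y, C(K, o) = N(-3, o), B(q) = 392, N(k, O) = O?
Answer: -274491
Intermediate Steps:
C(K, o) = o
m = 392
(-274864 + m) + J(C(-19, -19)) = (-274864 + 392) - 19 = -274472 - 19 = -274491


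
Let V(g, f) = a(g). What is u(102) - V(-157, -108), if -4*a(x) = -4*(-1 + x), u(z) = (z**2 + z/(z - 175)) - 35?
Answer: 768369/73 ≈ 10526.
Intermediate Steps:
u(z) = -35 + z**2 + z/(-175 + z) (u(z) = (z**2 + z/(-175 + z)) - 35 = -35 + z**2 + z/(-175 + z))
a(x) = -1 + x (a(x) = -(-1)*(-1 + x) = -(4 - 4*x)/4 = -1 + x)
V(g, f) = -1 + g
u(102) - V(-157, -108) = (6125 + 102**3 - 175*102**2 - 34*102)/(-175 + 102) - (-1 - 157) = (6125 + 1061208 - 175*10404 - 3468)/(-73) - 1*(-158) = -(6125 + 1061208 - 1820700 - 3468)/73 + 158 = -1/73*(-756835) + 158 = 756835/73 + 158 = 768369/73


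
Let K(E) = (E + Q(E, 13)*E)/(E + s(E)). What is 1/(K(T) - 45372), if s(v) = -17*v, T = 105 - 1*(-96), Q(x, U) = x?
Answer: -8/363077 ≈ -2.2034e-5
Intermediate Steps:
T = 201 (T = 105 + 96 = 201)
K(E) = -(E + E²)/(16*E) (K(E) = (E + E*E)/(E - 17*E) = (E + E²)/((-16*E)) = (E + E²)*(-1/(16*E)) = -(E + E²)/(16*E))
1/(K(T) - 45372) = 1/((-1/16 - 1/16*201) - 45372) = 1/((-1/16 - 201/16) - 45372) = 1/(-101/8 - 45372) = 1/(-363077/8) = -8/363077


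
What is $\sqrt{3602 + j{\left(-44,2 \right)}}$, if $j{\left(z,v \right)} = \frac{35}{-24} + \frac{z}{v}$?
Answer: $\frac{\sqrt{515310}}{12} \approx 59.821$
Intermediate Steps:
$j{\left(z,v \right)} = - \frac{35}{24} + \frac{z}{v}$ ($j{\left(z,v \right)} = 35 \left(- \frac{1}{24}\right) + \frac{z}{v} = - \frac{35}{24} + \frac{z}{v}$)
$\sqrt{3602 + j{\left(-44,2 \right)}} = \sqrt{3602 - \left(\frac{35}{24} + \frac{44}{2}\right)} = \sqrt{3602 - \frac{563}{24}} = \sqrt{\frac{85885}{24}} = \frac{\sqrt{515310}}{12}$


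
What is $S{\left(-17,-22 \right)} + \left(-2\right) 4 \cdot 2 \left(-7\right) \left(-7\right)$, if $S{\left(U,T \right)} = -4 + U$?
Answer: $-805$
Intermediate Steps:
$S{\left(-17,-22 \right)} + \left(-2\right) 4 \cdot 2 \left(-7\right) \left(-7\right) = \left(-4 - 17\right) + \left(-2\right) 4 \cdot 2 \left(-7\right) \left(-7\right) = -21 + \left(-8\right) 2 \left(-7\right) \left(-7\right) = -21 + \left(-16\right) \left(-7\right) \left(-7\right) = -21 + 112 \left(-7\right) = -21 - 784 = -805$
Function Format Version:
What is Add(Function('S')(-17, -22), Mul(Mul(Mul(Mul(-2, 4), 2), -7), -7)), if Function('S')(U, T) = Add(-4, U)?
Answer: -805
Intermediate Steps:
Add(Function('S')(-17, -22), Mul(Mul(Mul(Mul(-2, 4), 2), -7), -7)) = Add(Add(-4, -17), Mul(Mul(Mul(Mul(-2, 4), 2), -7), -7)) = Add(-21, Mul(Mul(Mul(-8, 2), -7), -7)) = Add(-21, Mul(Mul(-16, -7), -7)) = Add(-21, Mul(112, -7)) = Add(-21, -784) = -805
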